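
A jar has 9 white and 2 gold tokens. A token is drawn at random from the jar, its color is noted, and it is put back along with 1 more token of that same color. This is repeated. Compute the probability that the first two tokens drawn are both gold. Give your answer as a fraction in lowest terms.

After a gold draw the jar holds 3 gold out of 12.
P = (2/11)·(3/12) = 1/22 ≈ 0.0455.

1/22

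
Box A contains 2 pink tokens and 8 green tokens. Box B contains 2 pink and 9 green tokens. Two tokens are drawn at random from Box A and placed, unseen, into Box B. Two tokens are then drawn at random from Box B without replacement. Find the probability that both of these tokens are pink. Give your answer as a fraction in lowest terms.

41/1755

Condition on how many of the transferred tokens are pink (from Box A: 2 pink of 10; then Box B has 13 total).
  0 pink: C(2,0)C(8,2)/C(10,2) = 28/45; then P = C(2,2)/C(13,2) = 1/78
  1 pink: C(2,1)C(8,1)/C(10,2) = 16/45; then P = C(3,2)/C(13,2) = 1/26
  2 pink: C(2,2)C(8,0)/C(10,2) = 1/45; then P = C(4,2)/C(13,2) = 1/13
P(both pink) = 41/1755 ≈ 0.0234.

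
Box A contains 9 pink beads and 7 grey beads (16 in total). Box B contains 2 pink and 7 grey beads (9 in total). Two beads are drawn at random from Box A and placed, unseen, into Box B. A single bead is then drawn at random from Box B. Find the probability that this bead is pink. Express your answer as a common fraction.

25/88

Condition on how many of the transferred beads are pink (from Box A: 9 pink of 16; then Box B has 11 total).
  0 pink: C(9,0)C(7,2)/C(16,2) = 7/40; then P = 2/11
  1 pink: C(9,1)C(7,1)/C(16,2) = 21/40; then P = 3/11
  2 pink: C(9,2)C(7,0)/C(16,2) = 3/10; then P = 4/11
P(pink from Box B) = 25/88 ≈ 0.2841.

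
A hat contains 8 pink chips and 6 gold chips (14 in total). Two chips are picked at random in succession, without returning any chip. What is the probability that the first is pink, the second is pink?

Multiply the conditional probability of each draw in order, without replacement, so each draw removes one from its color and from the total.
P = (8/14) · (7/13) = 4/13 ≈ 0.3077.

4/13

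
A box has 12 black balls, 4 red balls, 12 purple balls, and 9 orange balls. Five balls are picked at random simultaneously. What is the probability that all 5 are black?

Unordered draws without replacement: count favorable combinations over C(37,5).
Favorable = C(12,5) · C(4,0) · C(12,0) · C(9,0) = 792; total = C(37,5) = 435897.
P = 792/435897 = 8/4403 ≈ 0.0018.

8/4403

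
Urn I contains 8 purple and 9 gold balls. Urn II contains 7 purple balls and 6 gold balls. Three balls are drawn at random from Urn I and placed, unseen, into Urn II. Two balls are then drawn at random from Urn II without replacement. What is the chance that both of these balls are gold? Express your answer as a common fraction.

287/1360

Condition on how many of the transferred balls are gold (from Urn I: 9 gold of 17; then Urn II has 16 total).
  0 gold: C(9,0)C(8,3)/C(17,3) = 7/85; then P = C(6,2)/C(16,2) = 1/8
  1 gold: C(9,1)C(8,2)/C(17,3) = 63/170; then P = C(7,2)/C(16,2) = 7/40
  2 gold: C(9,2)C(8,1)/C(17,3) = 36/85; then P = C(8,2)/C(16,2) = 7/30
  3 gold: C(9,3)C(8,0)/C(17,3) = 21/170; then P = C(9,2)/C(16,2) = 3/10
P(both gold) = 287/1360 ≈ 0.2110.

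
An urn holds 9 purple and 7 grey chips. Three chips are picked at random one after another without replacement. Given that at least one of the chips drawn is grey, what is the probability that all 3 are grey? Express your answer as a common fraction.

5/68

P(all 3 grey) = C(7,3)/C(16,3) = 1/16; P(at least one grey) = 1 − C(9,3)/C(16,3) = 17/20.
Since 'all 3 grey' ⊆ 'at least one grey', P(all 3 | at least one) = 1/16 / 17/20 = 5/68 ≈ 0.0735.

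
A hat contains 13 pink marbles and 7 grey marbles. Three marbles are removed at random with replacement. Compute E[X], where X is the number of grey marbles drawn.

By linearity of expectation, E[X] = Σ P(draw i is grey); each independent draw has P(grey) = 7/20.
E[X] = 3 · 7/20 = 21/20 ≈ 1.0500.

21/20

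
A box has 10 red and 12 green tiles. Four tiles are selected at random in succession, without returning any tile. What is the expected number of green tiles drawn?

24/11

By linearity of expectation, E[X] = Σ P(draw i is green); by symmetry each draw (even without replacement) has P(green) = 12/22.
E[X] = 4 · 12/22 = 24/11 ≈ 2.1818.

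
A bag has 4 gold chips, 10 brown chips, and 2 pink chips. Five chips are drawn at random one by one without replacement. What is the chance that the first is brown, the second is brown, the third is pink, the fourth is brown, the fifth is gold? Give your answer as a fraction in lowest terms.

Multiply the conditional probability of each draw in order, without replacement, so each draw removes one from its color and from the total.
P = (10/16) · (9/15) · (2/14) · (8/13) · (4/12) = 1/91 ≈ 0.0110.

1/91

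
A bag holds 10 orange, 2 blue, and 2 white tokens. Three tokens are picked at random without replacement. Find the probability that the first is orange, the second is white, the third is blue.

5/273

Multiply the conditional probability of each draw in order, without replacement, so each draw removes one from its color and from the total.
P = (10/14) · (2/13) · (2/12) = 5/273 ≈ 0.0183.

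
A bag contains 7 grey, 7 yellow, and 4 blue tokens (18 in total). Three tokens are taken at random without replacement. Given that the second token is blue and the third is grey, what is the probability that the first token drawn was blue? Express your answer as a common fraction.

3/16

P(first=blue and the second token is blue and the third is grey) = (4/18)·(3/17)·(7/16) = 7/408.
P(E) = Σ over first color = 7/204 + 49/1224 + 7/408 = 14/153.
By Bayes, P(first=blue | E) = 7/408 / 14/153 = 3/16 ≈ 0.1875.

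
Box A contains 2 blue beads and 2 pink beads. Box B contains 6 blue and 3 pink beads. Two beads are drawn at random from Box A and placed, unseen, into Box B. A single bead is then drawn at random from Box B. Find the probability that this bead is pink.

Condition on how many of the transferred beads are pink (from Box A: 2 pink of 4; then Box B has 11 total).
  0 pink: C(2,0)C(2,2)/C(4,2) = 1/6; then P = 3/11
  1 pink: C(2,1)C(2,1)/C(4,2) = 2/3; then P = 4/11
  2 pink: C(2,2)C(2,0)/C(4,2) = 1/6; then P = 5/11
P(pink from Box B) = 4/11 ≈ 0.3636.

4/11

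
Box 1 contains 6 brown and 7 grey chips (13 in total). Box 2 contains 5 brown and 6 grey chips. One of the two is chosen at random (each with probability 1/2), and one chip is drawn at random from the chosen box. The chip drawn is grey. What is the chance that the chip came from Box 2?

P(grey | Box 1) = 7/13; P(grey | Box 2) = 6/11.
P(grey) = 1/2·7/13 + 1/2·6/11 = 155/286.
By Bayes' rule, P(Box 2 | grey) = 3/11 / 155/286 = 78/155 ≈ 0.5032.

78/155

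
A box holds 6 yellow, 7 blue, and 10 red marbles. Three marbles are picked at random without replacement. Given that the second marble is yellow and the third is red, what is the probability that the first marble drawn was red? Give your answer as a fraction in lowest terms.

3/7

P(first=red and the second marble is yellow and the third is red) = (10/23)·(6/22)·(9/21) = 90/1771.
P(E) = Σ over first color = 50/1771 + 10/253 + 90/1771 = 30/253.
By Bayes, P(first=red | E) = 90/1771 / 30/253 = 3/7 ≈ 0.4286.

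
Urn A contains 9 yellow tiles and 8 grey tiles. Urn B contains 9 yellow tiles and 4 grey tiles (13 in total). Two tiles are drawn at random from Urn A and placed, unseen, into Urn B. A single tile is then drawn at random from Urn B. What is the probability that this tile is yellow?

57/85

Condition on how many of the transferred tiles are yellow (from Urn A: 9 yellow of 17; then Urn B has 15 total).
  0 yellow: C(9,0)C(8,2)/C(17,2) = 7/34; then P = 9/15
  1 yellow: C(9,1)C(8,1)/C(17,2) = 9/17; then P = 10/15
  2 yellow: C(9,2)C(8,0)/C(17,2) = 9/34; then P = 11/15
P(yellow from Urn B) = 57/85 ≈ 0.6706.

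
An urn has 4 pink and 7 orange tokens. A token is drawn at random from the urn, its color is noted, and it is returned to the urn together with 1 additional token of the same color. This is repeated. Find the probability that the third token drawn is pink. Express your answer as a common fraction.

Sum over the four possibilities for the first two draws (pink/not-pink each), tracking how the pink count and total change by +1 per draw.
P(third is pink) = 4/11 ≈ 0.3636. (In a Pólya urn every draw has the same marginal probability 4/11.)

4/11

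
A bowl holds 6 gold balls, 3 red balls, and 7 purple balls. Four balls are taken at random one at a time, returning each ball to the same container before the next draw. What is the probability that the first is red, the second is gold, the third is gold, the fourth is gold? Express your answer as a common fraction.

81/8192

Multiply the conditional probability of each draw in order, with replacement (the composition resets each draw).
P = (3/16) · (6/16) · (6/16) · (6/16) = 81/8192 ≈ 0.0099.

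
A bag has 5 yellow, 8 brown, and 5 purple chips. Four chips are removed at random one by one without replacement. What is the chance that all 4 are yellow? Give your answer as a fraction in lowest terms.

1/612

Unordered draws without replacement: count favorable combinations over C(18,4).
Favorable = C(5,4) · C(8,0) · C(5,0) = 5; total = C(18,4) = 3060.
P = 5/3060 = 1/612 ≈ 0.0016.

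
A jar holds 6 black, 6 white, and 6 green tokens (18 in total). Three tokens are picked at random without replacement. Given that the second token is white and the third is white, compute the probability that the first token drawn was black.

3/8

P(first=black and the second token is white and the third is white) = (6/18)·(6/17)·(5/16) = 5/136.
P(E) = Σ over first color = 5/136 + 5/204 + 5/136 = 5/51.
By Bayes, P(first=black | E) = 5/136 / 5/51 = 3/8 ≈ 0.3750.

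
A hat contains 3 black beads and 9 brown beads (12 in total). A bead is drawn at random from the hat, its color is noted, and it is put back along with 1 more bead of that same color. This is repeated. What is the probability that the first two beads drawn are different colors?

Either brown then black, or black then brown; after the first draw the total is 13.
P = (9/12)·(3/13) + (3/12)·(9/13) = 9/26 ≈ 0.3462.

9/26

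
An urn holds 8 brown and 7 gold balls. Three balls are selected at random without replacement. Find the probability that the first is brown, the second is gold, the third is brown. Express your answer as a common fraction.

Multiply the conditional probability of each draw in order, without replacement, so each draw removes one from its color and from the total.
P = (8/15) · (7/14) · (7/13) = 28/195 ≈ 0.1436.

28/195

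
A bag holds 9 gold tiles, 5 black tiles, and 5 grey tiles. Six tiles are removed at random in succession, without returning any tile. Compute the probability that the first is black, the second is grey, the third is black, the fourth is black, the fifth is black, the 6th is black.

Multiply the conditional probability of each draw in order, without replacement, so each draw removes one from its color and from the total.
P = (5/19) · (5/18) · (4/17) · (3/16) · (2/15) · (1/14) = 5/162792 ≈ 0.0000.

5/162792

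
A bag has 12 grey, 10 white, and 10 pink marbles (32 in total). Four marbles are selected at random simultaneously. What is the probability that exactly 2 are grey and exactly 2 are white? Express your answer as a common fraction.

Unordered draws without replacement: count favorable combinations over C(32,4).
Favorable = C(12,2) · C(10,2) · C(10,0) = 2970; total = C(32,4) = 35960.
P = 2970/35960 = 297/3596 ≈ 0.0826.

297/3596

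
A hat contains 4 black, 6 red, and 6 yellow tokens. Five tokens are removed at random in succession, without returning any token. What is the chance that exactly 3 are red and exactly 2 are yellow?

Unordered draws without replacement: count favorable combinations over C(16,5).
Favorable = C(4,0) · C(6,3) · C(6,2) = 300; total = C(16,5) = 4368.
P = 300/4368 = 25/364 ≈ 0.0687.

25/364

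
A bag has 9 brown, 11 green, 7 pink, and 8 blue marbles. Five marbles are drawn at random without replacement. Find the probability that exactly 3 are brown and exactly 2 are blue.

Unordered draws without replacement: count favorable combinations over C(35,5).
Favorable = C(9,3) · C(11,0) · C(7,0) · C(8,2) = 2352; total = C(35,5) = 324632.
P = 2352/324632 = 42/5797 ≈ 0.0072.

42/5797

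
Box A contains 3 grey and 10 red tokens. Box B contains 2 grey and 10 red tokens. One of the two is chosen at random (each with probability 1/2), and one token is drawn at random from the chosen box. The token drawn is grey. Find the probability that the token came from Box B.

P(grey | Box A) = 3/13; P(grey | Box B) = 1/6.
P(grey) = 1/2·3/13 + 1/2·1/6 = 31/156.
By Bayes' rule, P(Box B | grey) = 1/12 / 31/156 = 13/31 ≈ 0.4194.

13/31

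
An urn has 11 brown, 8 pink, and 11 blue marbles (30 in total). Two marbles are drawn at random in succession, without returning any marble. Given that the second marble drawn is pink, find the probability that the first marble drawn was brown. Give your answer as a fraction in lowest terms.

P(first=brown and the second marble drawn is pink) = (11/30)·(8/29) = 44/435.
P(the second marble drawn is pink) = Σ over first color = 44/435 + 28/435 + 44/435 = 4/15.
By Bayes, P(first=brown | the second marble drawn is pink) = 44/435 / 4/15 = 11/29 ≈ 0.3793.

11/29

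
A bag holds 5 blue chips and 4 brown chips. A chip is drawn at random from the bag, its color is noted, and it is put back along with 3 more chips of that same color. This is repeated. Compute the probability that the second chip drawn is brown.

Condition on the first draw. If first is brown (prob 4/9), second-brown has prob (7)/(12); if not (prob 5/9), it has prob 4/(12).
P = (4/9)·(7/12) + (5/9)·(4/12) = 4/9 ≈ 0.4444.

4/9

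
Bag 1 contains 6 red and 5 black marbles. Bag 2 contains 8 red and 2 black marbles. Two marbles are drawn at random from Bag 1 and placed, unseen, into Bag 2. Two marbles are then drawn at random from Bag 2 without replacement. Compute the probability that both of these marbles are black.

Condition on how many of the transferred marbles are black (from Bag 1: 5 black of 11; then Bag 2 has 12 total).
  0 black: C(5,0)C(6,2)/C(11,2) = 3/11; then P = C(2,2)/C(12,2) = 1/66
  1 black: C(5,1)C(6,1)/C(11,2) = 6/11; then P = C(3,2)/C(12,2) = 1/22
  2 black: C(5,2)C(6,0)/C(11,2) = 2/11; then P = C(4,2)/C(12,2) = 1/11
P(both black) = 1/22 ≈ 0.0455.

1/22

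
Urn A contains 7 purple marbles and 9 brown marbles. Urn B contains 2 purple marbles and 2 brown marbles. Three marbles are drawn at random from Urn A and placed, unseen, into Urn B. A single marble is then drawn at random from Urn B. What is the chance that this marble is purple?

53/112

Condition on how many of the transferred marbles are purple (from Urn A: 7 purple of 16; then Urn B has 7 total).
  0 purple: C(7,0)C(9,3)/C(16,3) = 3/20; then P = 2/7
  1 purple: C(7,1)C(9,2)/C(16,3) = 9/20; then P = 3/7
  2 purple: C(7,2)C(9,1)/C(16,3) = 27/80; then P = 4/7
  3 purple: C(7,3)C(9,0)/C(16,3) = 1/16; then P = 5/7
P(purple from Urn B) = 53/112 ≈ 0.4732.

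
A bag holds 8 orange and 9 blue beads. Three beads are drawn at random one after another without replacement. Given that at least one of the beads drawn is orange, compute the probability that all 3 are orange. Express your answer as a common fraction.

14/149

P(all 3 orange) = C(8,3)/C(17,3) = 7/85; P(at least one orange) = 1 − C(9,3)/C(17,3) = 149/170.
Since 'all 3 orange' ⊆ 'at least one orange', P(all 3 | at least one) = 7/85 / 149/170 = 14/149 ≈ 0.0940.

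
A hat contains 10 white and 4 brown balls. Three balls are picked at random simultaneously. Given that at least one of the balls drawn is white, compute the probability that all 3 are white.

P(all 3 white) = C(10,3)/C(14,3) = 30/91; P(at least one white) = 1 − C(4,3)/C(14,3) = 90/91.
Since 'all 3 white' ⊆ 'at least one white', P(all 3 | at least one) = 30/91 / 90/91 = 1/3 ≈ 0.3333.

1/3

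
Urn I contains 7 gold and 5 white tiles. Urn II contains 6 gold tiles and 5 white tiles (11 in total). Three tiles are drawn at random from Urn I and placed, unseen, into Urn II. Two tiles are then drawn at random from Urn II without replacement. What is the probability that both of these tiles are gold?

291/1001

Condition on how many of the transferred tiles are gold (from Urn I: 7 gold of 12; then Urn II has 14 total).
  0 gold: C(7,0)C(5,3)/C(12,3) = 1/22; then P = C(6,2)/C(14,2) = 15/91
  1 gold: C(7,1)C(5,2)/C(12,3) = 7/22; then P = C(7,2)/C(14,2) = 3/13
  2 gold: C(7,2)C(5,1)/C(12,3) = 21/44; then P = C(8,2)/C(14,2) = 4/13
  3 gold: C(7,3)C(5,0)/C(12,3) = 7/44; then P = C(9,2)/C(14,2) = 36/91
P(both gold) = 291/1001 ≈ 0.2907.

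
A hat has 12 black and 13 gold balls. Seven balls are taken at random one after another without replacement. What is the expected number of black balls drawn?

By linearity of expectation, E[X] = Σ P(draw i is black); by symmetry each draw (even without replacement) has P(black) = 12/25.
E[X] = 7 · 12/25 = 84/25 ≈ 3.3600.

84/25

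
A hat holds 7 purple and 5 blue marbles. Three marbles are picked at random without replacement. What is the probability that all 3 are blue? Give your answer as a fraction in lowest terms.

Unordered draws without replacement: count favorable combinations over C(12,3).
Favorable = C(7,0) · C(5,3) = 10; total = C(12,3) = 220.
P = 10/220 = 1/22 ≈ 0.0455.

1/22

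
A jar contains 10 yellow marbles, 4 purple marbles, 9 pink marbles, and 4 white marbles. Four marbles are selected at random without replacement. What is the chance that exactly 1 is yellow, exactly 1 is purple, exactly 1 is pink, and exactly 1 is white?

16/195

Unordered draws without replacement: count favorable combinations over C(27,4).
Favorable = C(10,1) · C(4,1) · C(9,1) · C(4,1) = 1440; total = C(27,4) = 17550.
P = 1440/17550 = 16/195 ≈ 0.0821.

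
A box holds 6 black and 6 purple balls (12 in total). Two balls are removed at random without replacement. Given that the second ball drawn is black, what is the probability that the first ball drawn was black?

5/11

P(first=black and the second ball drawn is black) = (6/12)·(5/11) = 5/22.
P(the second ball drawn is black) = Σ over first color = 5/22 + 3/11 = 1/2.
By Bayes, P(first=black | the second ball drawn is black) = 5/22 / 1/2 = 5/11 ≈ 0.4545.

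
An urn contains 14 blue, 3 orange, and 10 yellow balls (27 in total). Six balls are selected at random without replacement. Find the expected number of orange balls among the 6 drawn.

By linearity of expectation, E[X] = Σ P(draw i is orange); by symmetry each draw (even without replacement) has P(orange) = 3/27.
E[X] = 6 · 3/27 = 2/3 ≈ 0.6667.

2/3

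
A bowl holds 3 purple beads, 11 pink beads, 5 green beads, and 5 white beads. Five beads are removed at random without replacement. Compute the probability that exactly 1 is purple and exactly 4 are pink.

Unordered draws without replacement: count favorable combinations over C(24,5).
Favorable = C(3,1) · C(11,4) · C(5,0) · C(5,0) = 990; total = C(24,5) = 42504.
P = 990/42504 = 15/644 ≈ 0.0233.

15/644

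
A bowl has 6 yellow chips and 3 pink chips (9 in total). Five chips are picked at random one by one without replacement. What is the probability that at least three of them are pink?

Sum the hypergeometric tail for j = 3,…,3 pink chips.
Favorable = C(3,3)·C(6,2) = 15; total = C(9,5) = 126.
P = 15/126 = 5/42 ≈ 0.1190.

5/42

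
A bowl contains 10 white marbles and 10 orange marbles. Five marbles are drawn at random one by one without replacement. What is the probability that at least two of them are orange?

Sum the hypergeometric tail for j = 2,…,5 orange marbles.
Favorable = C(10,2)·C(10,3) + C(10,3)·C(10,2) + C(10,4)·C(10,1) + C(10,5)·C(10,0) = 13152; total = C(20,5) = 15504.
P = 13152/15504 = 274/323 ≈ 0.8483.

274/323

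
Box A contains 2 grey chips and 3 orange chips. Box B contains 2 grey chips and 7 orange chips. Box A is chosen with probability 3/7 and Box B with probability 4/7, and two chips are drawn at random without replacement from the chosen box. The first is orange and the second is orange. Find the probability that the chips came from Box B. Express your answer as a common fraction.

P(E | Box A) = 3/10; P(E | Box B) = 7/12.
P(E) = 3/7·3/10 + 4/7·7/12 = 97/210.
By Bayes' rule, P(Box B | E) = 1/3 / 97/210 = 70/97 ≈ 0.7216.

70/97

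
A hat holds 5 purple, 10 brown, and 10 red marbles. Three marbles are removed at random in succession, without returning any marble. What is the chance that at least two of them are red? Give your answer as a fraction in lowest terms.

Sum the hypergeometric tail for j = 2,…,3 red marbles.
Favorable = C(10,2)·C(15,1) + C(10,3)·C(15,0) = 795; total = C(25,3) = 2300.
P = 795/2300 = 159/460 ≈ 0.3457.

159/460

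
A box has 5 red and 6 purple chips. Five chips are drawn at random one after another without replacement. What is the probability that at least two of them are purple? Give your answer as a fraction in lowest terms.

431/462

Sum the hypergeometric tail for j = 2,…,5 purple chips.
Favorable = C(6,2)·C(5,3) + C(6,3)·C(5,2) + C(6,4)·C(5,1) + C(6,5)·C(5,0) = 431; total = C(11,5) = 462.
P = 431/462 = 431/462 ≈ 0.9329.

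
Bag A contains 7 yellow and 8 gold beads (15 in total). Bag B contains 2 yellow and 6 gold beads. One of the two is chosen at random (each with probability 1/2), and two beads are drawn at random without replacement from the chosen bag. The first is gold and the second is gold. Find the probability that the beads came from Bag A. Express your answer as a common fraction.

112/337

P(E | Bag A) = 4/15; P(E | Bag B) = 15/28.
P(E) = 1/2·4/15 + 1/2·15/28 = 337/840.
By Bayes' rule, P(Bag A | E) = 2/15 / 337/840 = 112/337 ≈ 0.3323.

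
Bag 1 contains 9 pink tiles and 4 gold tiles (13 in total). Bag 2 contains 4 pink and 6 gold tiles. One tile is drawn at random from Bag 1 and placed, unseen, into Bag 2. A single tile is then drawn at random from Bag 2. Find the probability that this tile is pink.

Condition on how many of the transferred tiles are pink (from Bag 1: 9 pink of 13; then Bag 2 has 11 total).
  0 pink: C(9,0)C(4,1)/C(13,1) = 4/13; then P = 4/11
  1 pink: C(9,1)C(4,0)/C(13,1) = 9/13; then P = 5/11
P(pink from Bag 2) = 61/143 ≈ 0.4266.

61/143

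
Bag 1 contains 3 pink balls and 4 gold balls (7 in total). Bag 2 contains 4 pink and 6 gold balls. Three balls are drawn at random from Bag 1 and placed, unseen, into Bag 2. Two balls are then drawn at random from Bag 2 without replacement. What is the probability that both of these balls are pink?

27/182

Condition on how many of the transferred balls are pink (from Bag 1: 3 pink of 7; then Bag 2 has 13 total).
  0 pink: C(3,0)C(4,3)/C(7,3) = 4/35; then P = C(4,2)/C(13,2) = 1/13
  1 pink: C(3,1)C(4,2)/C(7,3) = 18/35; then P = C(5,2)/C(13,2) = 5/39
  2 pink: C(3,2)C(4,1)/C(7,3) = 12/35; then P = C(6,2)/C(13,2) = 5/26
  3 pink: C(3,3)C(4,0)/C(7,3) = 1/35; then P = C(7,2)/C(13,2) = 7/26
P(both pink) = 27/182 ≈ 0.1484.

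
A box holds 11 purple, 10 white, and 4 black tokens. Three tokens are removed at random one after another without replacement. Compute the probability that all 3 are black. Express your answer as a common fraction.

Unordered draws without replacement: count favorable combinations over C(25,3).
Favorable = C(11,0) · C(10,0) · C(4,3) = 4; total = C(25,3) = 2300.
P = 4/2300 = 1/575 ≈ 0.0017.

1/575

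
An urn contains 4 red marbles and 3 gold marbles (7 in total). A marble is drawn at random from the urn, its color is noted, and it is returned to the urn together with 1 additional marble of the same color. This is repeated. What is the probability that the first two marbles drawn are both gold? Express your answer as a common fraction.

3/14

After a gold draw the urn holds 4 gold out of 8.
P = (3/7)·(4/8) = 3/14 ≈ 0.2143.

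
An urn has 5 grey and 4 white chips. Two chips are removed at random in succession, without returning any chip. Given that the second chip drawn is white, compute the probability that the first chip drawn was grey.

P(first=grey and the second chip drawn is white) = (5/9)·(4/8) = 5/18.
P(the second chip drawn is white) = Σ over first color = 5/18 + 1/6 = 4/9.
By Bayes, P(first=grey | the second chip drawn is white) = 5/18 / 4/9 = 5/8 ≈ 0.6250.

5/8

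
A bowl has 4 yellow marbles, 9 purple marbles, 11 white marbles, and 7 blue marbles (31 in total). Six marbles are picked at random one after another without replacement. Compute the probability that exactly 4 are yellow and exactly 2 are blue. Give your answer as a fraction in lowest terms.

Unordered draws without replacement: count favorable combinations over C(31,6).
Favorable = C(4,4) · C(9,0) · C(11,0) · C(7,2) = 21; total = C(31,6) = 736281.
P = 21/736281 = 1/35061 ≈ 0.0000.

1/35061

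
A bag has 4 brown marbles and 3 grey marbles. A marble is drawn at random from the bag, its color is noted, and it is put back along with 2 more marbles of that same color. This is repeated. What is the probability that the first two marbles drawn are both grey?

5/21

After a grey draw the bag holds 5 grey out of 9.
P = (3/7)·(5/9) = 5/21 ≈ 0.2381.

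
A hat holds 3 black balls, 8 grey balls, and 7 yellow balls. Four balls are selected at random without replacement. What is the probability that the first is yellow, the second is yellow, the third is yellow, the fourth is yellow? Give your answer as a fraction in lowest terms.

Multiply the conditional probability of each draw in order, without replacement, so each draw removes one from its color and from the total.
P = (7/18) · (6/17) · (5/16) · (4/15) = 7/612 ≈ 0.0114.

7/612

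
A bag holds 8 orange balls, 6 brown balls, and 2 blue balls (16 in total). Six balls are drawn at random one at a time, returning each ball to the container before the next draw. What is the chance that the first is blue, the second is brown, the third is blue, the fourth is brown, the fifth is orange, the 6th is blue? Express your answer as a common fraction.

Multiply the conditional probability of each draw in order, with replacement (the composition resets each draw).
P = (2/16) · (6/16) · (2/16) · (6/16) · (8/16) · (2/16) = 9/65536 ≈ 0.0001.

9/65536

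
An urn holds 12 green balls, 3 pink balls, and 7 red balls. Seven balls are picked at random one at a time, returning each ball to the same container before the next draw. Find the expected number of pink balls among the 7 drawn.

By linearity of expectation, E[X] = Σ P(draw i is pink); each independent draw has P(pink) = 3/22.
E[X] = 7 · 3/22 = 21/22 ≈ 0.9545.

21/22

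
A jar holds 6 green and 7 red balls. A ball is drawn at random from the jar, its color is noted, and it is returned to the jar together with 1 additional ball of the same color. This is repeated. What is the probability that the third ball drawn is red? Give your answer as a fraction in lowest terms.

7/13

Sum over the four possibilities for the first two draws (red/not-red each), tracking how the red count and total change by +1 per draw.
P(third is red) = 7/13 ≈ 0.5385. (In a Pólya urn every draw has the same marginal probability 7/13.)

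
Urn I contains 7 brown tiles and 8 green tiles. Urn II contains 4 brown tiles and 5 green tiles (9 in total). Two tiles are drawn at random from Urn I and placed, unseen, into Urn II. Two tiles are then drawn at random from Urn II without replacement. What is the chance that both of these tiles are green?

Condition on how many of the transferred tiles are green (from Urn I: 8 green of 15; then Urn II has 11 total).
  0 green: C(8,0)C(7,2)/C(15,2) = 1/5; then P = C(5,2)/C(11,2) = 2/11
  1 green: C(8,1)C(7,1)/C(15,2) = 8/15; then P = C(6,2)/C(11,2) = 3/11
  2 green: C(8,2)C(7,0)/C(15,2) = 4/15; then P = C(7,2)/C(11,2) = 21/55
P(both green) = 78/275 ≈ 0.2836.

78/275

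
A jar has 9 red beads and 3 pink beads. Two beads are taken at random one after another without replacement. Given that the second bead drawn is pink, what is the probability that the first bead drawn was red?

9/11

P(first=red and the second bead drawn is pink) = (9/12)·(3/11) = 9/44.
P(the second bead drawn is pink) = Σ over first color = 9/44 + 1/22 = 1/4.
By Bayes, P(first=red | the second bead drawn is pink) = 9/44 / 1/4 = 9/11 ≈ 0.8182.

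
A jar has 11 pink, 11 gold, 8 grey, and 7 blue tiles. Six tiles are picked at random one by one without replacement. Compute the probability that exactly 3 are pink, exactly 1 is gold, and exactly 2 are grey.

55/2516

Unordered draws without replacement: count favorable combinations over C(37,6).
Favorable = C(11,3) · C(11,1) · C(8,2) · C(7,0) = 50820; total = C(37,6) = 2324784.
P = 50820/2324784 = 55/2516 ≈ 0.0219.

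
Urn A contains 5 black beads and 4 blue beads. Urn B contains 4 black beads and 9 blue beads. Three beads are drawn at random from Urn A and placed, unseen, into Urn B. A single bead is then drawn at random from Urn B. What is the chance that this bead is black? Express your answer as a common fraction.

Condition on how many of the transferred beads are black (from Urn A: 5 black of 9; then Urn B has 16 total).
  0 black: C(5,0)C(4,3)/C(9,3) = 1/21; then P = 4/16
  1 black: C(5,1)C(4,2)/C(9,3) = 5/14; then P = 5/16
  2 black: C(5,2)C(4,1)/C(9,3) = 10/21; then P = 6/16
  3 black: C(5,3)C(4,0)/C(9,3) = 5/42; then P = 7/16
P(black from Urn B) = 17/48 ≈ 0.3542.

17/48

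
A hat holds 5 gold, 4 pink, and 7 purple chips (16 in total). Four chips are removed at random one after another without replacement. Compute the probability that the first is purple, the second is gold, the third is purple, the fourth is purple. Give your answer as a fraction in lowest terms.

5/208

Multiply the conditional probability of each draw in order, without replacement, so each draw removes one from its color and from the total.
P = (7/16) · (5/15) · (6/14) · (5/13) = 5/208 ≈ 0.0240.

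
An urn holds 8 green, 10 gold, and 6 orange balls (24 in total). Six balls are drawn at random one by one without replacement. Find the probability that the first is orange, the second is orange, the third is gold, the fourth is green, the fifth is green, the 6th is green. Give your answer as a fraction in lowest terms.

5/4807

Multiply the conditional probability of each draw in order, without replacement, so each draw removes one from its color and from the total.
P = (6/24) · (5/23) · (10/22) · (8/21) · (7/20) · (6/19) = 5/4807 ≈ 0.0010.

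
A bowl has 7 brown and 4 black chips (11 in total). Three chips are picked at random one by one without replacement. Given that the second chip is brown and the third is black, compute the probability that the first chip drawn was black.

1/3

P(first=black and the second chip is brown and the third is black) = (4/11)·(7/10)·(3/9) = 14/165.
P(E) = Σ over first color = 28/165 + 14/165 = 14/55.
By Bayes, P(first=black | E) = 14/165 / 14/55 = 1/3 ≈ 0.3333.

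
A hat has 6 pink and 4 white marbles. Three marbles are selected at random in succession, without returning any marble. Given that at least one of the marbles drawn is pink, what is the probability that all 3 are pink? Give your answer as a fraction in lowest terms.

P(all 3 pink) = C(6,3)/C(10,3) = 1/6; P(at least one pink) = 1 − C(4,3)/C(10,3) = 29/30.
Since 'all 3 pink' ⊆ 'at least one pink', P(all 3 | at least one) = 1/6 / 29/30 = 5/29 ≈ 0.1724.

5/29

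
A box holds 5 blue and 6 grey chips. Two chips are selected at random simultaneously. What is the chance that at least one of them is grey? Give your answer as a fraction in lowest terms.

Use the complement: P(at least one grey) = 1 − P(no grey).
P(none) = C(5,2)/C(11,2) = 10/55.
So P = 1 − 10/55 = 9/11 ≈ 0.8182.

9/11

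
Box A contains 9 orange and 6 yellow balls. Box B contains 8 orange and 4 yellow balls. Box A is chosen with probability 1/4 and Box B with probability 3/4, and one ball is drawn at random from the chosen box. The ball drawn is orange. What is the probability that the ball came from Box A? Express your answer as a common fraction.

P(orange | Box A) = 3/5; P(orange | Box B) = 2/3.
P(orange) = 1/4·3/5 + 3/4·2/3 = 13/20.
By Bayes' rule, P(Box A | orange) = 3/20 / 13/20 = 3/13 ≈ 0.2308.

3/13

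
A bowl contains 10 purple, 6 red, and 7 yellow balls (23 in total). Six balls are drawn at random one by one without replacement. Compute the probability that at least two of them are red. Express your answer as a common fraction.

7349/14421

Sum the hypergeometric tail for j = 2,…,6 red balls.
Favorable = C(6,2)·C(17,4) + C(6,3)·C(17,3) + C(6,4)·C(17,2) + C(6,5)·C(17,1) + C(6,6)·C(17,0) = 51443; total = C(23,6) = 100947.
P = 51443/100947 = 7349/14421 ≈ 0.5096.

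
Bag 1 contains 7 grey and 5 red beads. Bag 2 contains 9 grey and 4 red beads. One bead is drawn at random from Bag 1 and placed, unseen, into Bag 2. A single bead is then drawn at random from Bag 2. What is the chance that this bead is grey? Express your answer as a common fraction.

115/168

Condition on how many of the transferred beads are grey (from Bag 1: 7 grey of 12; then Bag 2 has 14 total).
  0 grey: C(7,0)C(5,1)/C(12,1) = 5/12; then P = 9/14
  1 grey: C(7,1)C(5,0)/C(12,1) = 7/12; then P = 10/14
P(grey from Bag 2) = 115/168 ≈ 0.6845.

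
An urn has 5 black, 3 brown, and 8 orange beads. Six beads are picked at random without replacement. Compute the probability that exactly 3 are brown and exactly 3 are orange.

Unordered draws without replacement: count favorable combinations over C(16,6).
Favorable = C(5,0) · C(3,3) · C(8,3) = 56; total = C(16,6) = 8008.
P = 56/8008 = 1/143 ≈ 0.0070.

1/143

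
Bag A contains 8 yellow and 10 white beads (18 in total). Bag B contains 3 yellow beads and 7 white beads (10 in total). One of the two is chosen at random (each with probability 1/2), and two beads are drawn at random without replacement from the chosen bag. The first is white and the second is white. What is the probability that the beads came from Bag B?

119/194

P(E | Bag A) = 5/17; P(E | Bag B) = 7/15.
P(E) = 1/2·5/17 + 1/2·7/15 = 97/255.
By Bayes' rule, P(Bag B | E) = 7/30 / 97/255 = 119/194 ≈ 0.6134.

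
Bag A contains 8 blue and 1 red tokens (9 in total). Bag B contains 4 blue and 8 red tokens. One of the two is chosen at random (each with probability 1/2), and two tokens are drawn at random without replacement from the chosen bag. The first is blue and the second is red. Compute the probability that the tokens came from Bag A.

P(E | Bag A) = 1/9; P(E | Bag B) = 8/33.
P(E) = 1/2·1/9 + 1/2·8/33 = 35/198.
By Bayes' rule, P(Bag A | E) = 1/18 / 35/198 = 11/35 ≈ 0.3143.

11/35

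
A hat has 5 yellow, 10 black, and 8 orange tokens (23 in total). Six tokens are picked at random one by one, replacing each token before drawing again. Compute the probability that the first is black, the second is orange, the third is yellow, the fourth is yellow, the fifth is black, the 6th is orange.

160000/148035889

Multiply the conditional probability of each draw in order, with replacement (the composition resets each draw).
P = (10/23) · (8/23) · (5/23) · (5/23) · (10/23) · (8/23) = 160000/148035889 ≈ 0.0011.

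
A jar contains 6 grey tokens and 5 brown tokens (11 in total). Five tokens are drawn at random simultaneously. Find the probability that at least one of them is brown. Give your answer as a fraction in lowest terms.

Use the complement: P(at least one brown) = 1 − P(no brown).
P(none) = C(6,5)/C(11,5) = 6/462.
So P = 1 − 6/462 = 76/77 ≈ 0.9870.

76/77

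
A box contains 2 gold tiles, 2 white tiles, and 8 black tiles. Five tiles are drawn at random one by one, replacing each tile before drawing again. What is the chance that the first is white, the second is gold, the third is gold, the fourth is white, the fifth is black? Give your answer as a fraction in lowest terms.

Multiply the conditional probability of each draw in order, with replacement (the composition resets each draw).
P = (2/12) · (2/12) · (2/12) · (2/12) · (8/12) = 1/1944 ≈ 0.0005.

1/1944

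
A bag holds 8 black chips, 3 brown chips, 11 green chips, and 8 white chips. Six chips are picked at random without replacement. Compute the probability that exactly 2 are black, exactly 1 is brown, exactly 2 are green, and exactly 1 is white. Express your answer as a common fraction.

352/5655

Unordered draws without replacement: count favorable combinations over C(30,6).
Favorable = C(8,2) · C(3,1) · C(11,2) · C(8,1) = 36960; total = C(30,6) = 593775.
P = 36960/593775 = 352/5655 ≈ 0.0622.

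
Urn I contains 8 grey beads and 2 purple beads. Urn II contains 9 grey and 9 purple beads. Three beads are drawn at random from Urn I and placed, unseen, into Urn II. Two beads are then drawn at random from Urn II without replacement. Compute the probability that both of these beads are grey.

446/1575

Condition on how many of the transferred beads are grey (from Urn I: 8 grey of 10; then Urn II has 21 total).
  1 grey: C(8,1)C(2,2)/C(10,3) = 1/15; then P = C(10,2)/C(21,2) = 3/14
  2 grey: C(8,2)C(2,1)/C(10,3) = 7/15; then P = C(11,2)/C(21,2) = 11/42
  3 grey: C(8,3)C(2,0)/C(10,3) = 7/15; then P = C(12,2)/C(21,2) = 11/35
P(both grey) = 446/1575 ≈ 0.2832.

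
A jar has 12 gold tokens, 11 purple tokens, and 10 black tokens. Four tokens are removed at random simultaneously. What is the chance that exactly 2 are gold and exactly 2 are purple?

Unordered draws without replacement: count favorable combinations over C(33,4).
Favorable = C(12,2) · C(11,2) · C(10,0) = 3630; total = C(33,4) = 40920.
P = 3630/40920 = 11/124 ≈ 0.0887.

11/124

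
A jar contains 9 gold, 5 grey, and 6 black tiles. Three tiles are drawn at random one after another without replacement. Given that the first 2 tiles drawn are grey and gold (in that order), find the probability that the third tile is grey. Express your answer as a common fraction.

2/9

After removing 1 gold, 1 grey, the jar has 4 grey out of 18 remaining.
P(third is grey | given) = 4/18 = 2/9 ≈ 0.2222.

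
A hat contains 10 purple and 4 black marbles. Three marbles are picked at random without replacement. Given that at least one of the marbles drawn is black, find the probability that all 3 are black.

1/61

P(all 3 black) = C(4,3)/C(14,3) = 1/91; P(at least one black) = 1 − C(10,3)/C(14,3) = 61/91.
Since 'all 3 black' ⊆ 'at least one black', P(all 3 | at least one) = 1/91 / 61/91 = 1/61 ≈ 0.0164.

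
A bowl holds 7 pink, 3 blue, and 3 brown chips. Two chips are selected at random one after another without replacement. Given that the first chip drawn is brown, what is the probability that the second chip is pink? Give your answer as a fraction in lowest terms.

7/12

After removing 1 brown, the bowl has 7 pink out of 12 remaining.
P(second is pink | given) = 7/12 ≈ 0.5833.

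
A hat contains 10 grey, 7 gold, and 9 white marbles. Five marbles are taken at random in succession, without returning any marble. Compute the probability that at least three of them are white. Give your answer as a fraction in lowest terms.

Sum the hypergeometric tail for j = 3,…,5 white marbles.
Favorable = C(9,3)·C(17,2) + C(9,4)·C(17,1) + C(9,5)·C(17,0) = 13692; total = C(26,5) = 65780.
P = 13692/65780 = 3423/16445 ≈ 0.2081.

3423/16445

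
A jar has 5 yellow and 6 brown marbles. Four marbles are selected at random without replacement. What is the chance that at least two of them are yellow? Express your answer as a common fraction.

43/66

Sum the hypergeometric tail for j = 2,…,4 yellow marbles.
Favorable = C(5,2)·C(6,2) + C(5,3)·C(6,1) + C(5,4)·C(6,0) = 215; total = C(11,4) = 330.
P = 215/330 = 43/66 ≈ 0.6515.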